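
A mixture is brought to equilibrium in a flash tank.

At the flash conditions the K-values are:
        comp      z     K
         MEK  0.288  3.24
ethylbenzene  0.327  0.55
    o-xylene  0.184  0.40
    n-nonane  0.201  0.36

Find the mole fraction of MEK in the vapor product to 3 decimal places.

Let ψ = V/F and solve Σ zᵢ(Kᵢ−1)/(1+ψ(Kᵢ−1)) = 0.
Feasibility: ΣzᵢKᵢ = 1.259, Σzᵢ/Kᵢ = 1.702 — both > 1, two phases present.
Newton–Raphson from ψ = 0.5:
  ψ = 0.500: g = -0.2325, g' = -0.745 → ψ = 0.188
  ψ = 0.188: g = 0.0226, g' = -0.985 → ψ = 0.211
Converged at ψ = 0.211.
Compositions from xᵢ = zᵢ/(1+ψ(Kᵢ−1)), yᵢ = Kᵢxᵢ:
  MEK: x = 0.195, y = 0.633
  ethylbenzene: x = 0.361, y = 0.199
  o-xylene: x = 0.211, y = 0.084
  n-nonane: x = 0.232, y = 0.084

y_MEK = 0.633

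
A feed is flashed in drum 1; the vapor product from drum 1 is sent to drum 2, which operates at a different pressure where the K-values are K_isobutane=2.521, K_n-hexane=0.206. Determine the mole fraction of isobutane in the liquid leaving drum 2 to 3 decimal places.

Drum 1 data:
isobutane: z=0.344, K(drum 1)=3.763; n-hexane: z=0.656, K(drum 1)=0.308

Drum 1:
Let ψ₁ = V/F and solve Σ zᵢ(Kᵢ−1)/(1+ψ₁(Kᵢ−1)) = 0.
g(0) = ΣzᵢKᵢ − 1 = 0.497 and g(1) = 1 − Σzᵢ/Kᵢ = -1.221, so a root lies in (0, 1).
Newton iteration, ψ₁⁰ = 0.31:
  ψ₁ = 0.310: g = -0.0660, g' = -1.271 → ψ₁ = 0.258
  ψ₁ = 0.258: g = 0.0022, g' = -1.360 → ψ₁ = 0.260
Converged at ψ₁ = 0.260.
Drum-1 compositions:
  isobutane: x = 0.200, y = 0.754
  n-hexane: x = 0.800, y = 0.246
Drum-2 feed = drum-1 vapor: z₂ = (0.7537, 0.2463).
Drum 2:
Binary case is linear: z₁(K₁−1)(1+ψ₂(K₂−1)) + z₂(K₂−1)(1+ψ₂(K₁−1)) = 0
⇒ ψ₂ = [z₁(K₁−1)+z₂(K₂−1)] / [−(K₁−1)(K₂−1)] = 0.9508/1.2077 = 0.787
  isobutane: x = 0.343, y = 0.865
  n-hexane: x = 0.657, y = 0.135

x_isobutane (drum 2) = 0.343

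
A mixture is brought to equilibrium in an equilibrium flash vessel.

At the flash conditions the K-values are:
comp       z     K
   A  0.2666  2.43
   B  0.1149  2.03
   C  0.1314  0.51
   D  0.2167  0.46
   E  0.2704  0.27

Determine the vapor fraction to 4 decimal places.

ψ = 0.1473

Let ψ = V/F and solve Σ zᵢ(Kᵢ−1)/(1+ψ(Kᵢ−1)) = 0.
Check two-phase: ΣzᵢKᵢ = 1.1208 > 1 and Σzᵢ/Kᵢ = 1.8965 > 1, so g(0) = 0.1208 > 0 and g(1) = -0.8965 < 0.
Iterate (Newton) starting at ψ = 0.49:
  ψ = 0.4900: g = -0.24835, g' = -0.7631 → ψ = 0.1645
  ψ = 0.1645: g = -0.01298, g' = -0.7460 → ψ = 0.1471
  ψ = 0.1471: g = 0.00009, g' = -0.7561 → ψ = 0.1473
Converged at ψ = 0.1473.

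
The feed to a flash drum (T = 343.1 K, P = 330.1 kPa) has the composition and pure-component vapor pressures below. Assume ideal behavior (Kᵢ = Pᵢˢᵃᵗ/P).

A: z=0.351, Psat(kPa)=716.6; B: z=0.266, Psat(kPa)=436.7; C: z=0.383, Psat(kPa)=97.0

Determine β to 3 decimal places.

Raoult's law: Kᵢ = Pᵢˢᵃᵗ/P = Pᵢˢᵃᵗ/330.1.
  K_A = 716.6/330.1 = 2.17086, K_B = 436.7/330.1 = 1.32293, K_C = 97.0/330.1 = 0.29385
Newton–Raphson from β = 0.46:
  β = 0.460: g = -0.0587, g' = -0.643 → β = 0.369
  β = 0.369: g = -0.0019, g' = -0.606 → β = 0.366
Converged at β = 0.366.

β = 0.366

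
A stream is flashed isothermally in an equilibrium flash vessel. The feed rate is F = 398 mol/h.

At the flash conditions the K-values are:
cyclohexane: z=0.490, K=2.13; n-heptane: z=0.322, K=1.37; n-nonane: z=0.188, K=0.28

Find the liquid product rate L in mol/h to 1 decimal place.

Material balance + equilibrium reduce to Σ zᵢ(Kᵢ−1)/(1+β(Kᵢ−1)) = 0.
Check two-phase: ΣzᵢKᵢ = 1.537 > 1 and Σzᵢ/Kᵢ = 1.137 > 1, so g(0) = 0.537 > 0 and g(1) = -0.137 < 0.
Newton iteration, β⁰ = 0.5:
  β = 0.500: g = 0.2428, g' = -0.525 → β = 0.963
  β = 0.963: g = -0.0881, g' = -1.203 → β = 0.889
  β = 0.889: g = -0.0107, g' = -0.934 → β = 0.878
Converged at β = 0.878.
Then V = β·F = 0.8779·398 = 349.4 mol/h and L = F − V = 48.6 mol/h.

L = 48.6 mol/h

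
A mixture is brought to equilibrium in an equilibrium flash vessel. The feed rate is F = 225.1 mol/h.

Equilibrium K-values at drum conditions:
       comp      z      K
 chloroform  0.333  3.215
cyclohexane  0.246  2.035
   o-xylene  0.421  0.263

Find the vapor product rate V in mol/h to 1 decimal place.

V = 118.2 mol/h

Let ψ = V/F and solve Σ zᵢ(Kᵢ−1)/(1+ψ(Kᵢ−1)) = 0.
Check two-phase: ΣzᵢKᵢ = 1.682 > 1 and Σzᵢ/Kᵢ = 1.825 > 1, so g(0) = 0.682 > 0 and g(1) = -0.825 < 0.
Iterate (Newton) starting at ψ = 0.5:
  ψ = 0.500: g = 0.0264, g' = -1.056 → ψ = 0.525
Converged at ψ = 0.525.
Then V = ψ·F = 0.5249·225.1 = 118.2 mol/h and L = F − V = 106.9 mol/h.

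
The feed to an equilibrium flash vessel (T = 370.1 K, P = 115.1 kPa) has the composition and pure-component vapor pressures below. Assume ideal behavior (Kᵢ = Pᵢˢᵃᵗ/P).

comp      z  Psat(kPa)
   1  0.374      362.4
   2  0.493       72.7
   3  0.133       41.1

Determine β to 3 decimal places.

Raoult's law: Kᵢ = Pᵢˢᵃᵗ/P = Pᵢˢᵃᵗ/115.1.
  K_1 = 362.4/115.1 = 3.14857, K_2 = 72.7/115.1 = 0.63162, K_3 = 41.1/115.1 = 0.35708
Rachford–Rice: g(β) = Σ zᵢ(Kᵢ−1)/(1+β(Kᵢ−1)) = 0.
Check two-phase: ΣzᵢKᵢ = 1.536 > 1 and Σzᵢ/Kᵢ = 1.272 > 1, so g(0) = 0.536 > 0 and g(1) = -0.272 < 0.
Newton–Raphson from β = 0.63:
  β = 0.630: g = -0.0388, g' = -0.580 → β = 0.563
  β = 0.563: g = 0.0004, g' = -0.595 → β = 0.564
Converged at β = 0.564.

β = 0.564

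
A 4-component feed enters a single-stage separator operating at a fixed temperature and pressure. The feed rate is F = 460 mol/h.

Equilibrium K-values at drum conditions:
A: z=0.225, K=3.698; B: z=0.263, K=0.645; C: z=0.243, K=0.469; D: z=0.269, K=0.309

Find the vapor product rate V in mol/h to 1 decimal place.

V = 63.3 mol/h

Material balance + equilibrium reduce to Σ zᵢ(Kᵢ−1)/(1+ψ(Kᵢ−1)) = 0.
Feasibility: ΣzᵢKᵢ = 1.199, Σzᵢ/Kᵢ = 1.857 — both > 1, two phases present.
Newton iteration, ψ⁰ = 0.31:
  ψ = 0.310: g = -0.1654, g' = -0.834 → ψ = 0.112
  ψ = 0.112: g = 0.0307, g' = -1.231 → ψ = 0.137
  ψ = 0.137: g = 0.0011, g' = -1.147 → ψ = 0.138
Converged at ψ = 0.138.
Then V = ψ·F = 0.1375·460 = 63.3 mol/h and L = F − V = 396.7 mol/h.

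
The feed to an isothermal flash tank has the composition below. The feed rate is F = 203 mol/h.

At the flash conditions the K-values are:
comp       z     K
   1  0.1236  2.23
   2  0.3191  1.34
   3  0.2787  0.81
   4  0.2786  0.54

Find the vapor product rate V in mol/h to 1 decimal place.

V = 65.2 mol/h

Rachford–Rice: g(β) = Σ zᵢ(Kᵢ−1)/(1+β(Kᵢ−1)) = 0.
Feasibility: ΣzᵢKᵢ = 1.0794, Σzᵢ/Kᵢ = 1.1536 — both > 1, two phases present.
Iterate (Newton) starting at β = 0.5:
  β = 0.5000: g = -0.03808, g' = -0.2104 → β = 0.3190
  β = 0.3190: g = 0.00051, g' = -0.2189 → β = 0.3213
Converged at β = 0.3213.
Then V = β·F = 0.3213·203 = 65.2 mol/h and L = F − V = 137.8 mol/h.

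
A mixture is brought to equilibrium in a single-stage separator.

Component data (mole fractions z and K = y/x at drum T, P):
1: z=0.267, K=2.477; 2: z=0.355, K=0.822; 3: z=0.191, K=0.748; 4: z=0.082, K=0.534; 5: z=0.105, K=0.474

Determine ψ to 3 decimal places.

Iterate (Newton) starting at ψ = 0.3:
  ψ = 0.300: g = 0.0444, g' = -0.371 → ψ = 0.420
  ψ = 0.420: g = 0.0030, g' = -0.326 → ψ = 0.429
Converged at ψ = 0.429.

ψ = 0.429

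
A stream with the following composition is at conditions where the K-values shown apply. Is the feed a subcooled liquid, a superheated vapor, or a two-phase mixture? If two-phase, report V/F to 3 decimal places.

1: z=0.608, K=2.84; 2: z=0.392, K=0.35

two-phase, V/F = 0.722

ΣzᵢKᵢ = 1.864; Σzᵢ/Kᵢ = 1.334.
Both exceed 1, so a two-phase solution exists.
Rachford–Rice: g(ψ) = Σ zᵢ(Kᵢ−1)/(1+ψ(Kᵢ−1)) = 0.
Binary case is linear: z₁(K₁−1)(1+ψ(K₂−1)) + z₂(K₂−1)(1+ψ(K₁−1)) = 0
⇒ ψ = [z₁(K₁−1)+z₂(K₂−1)] / [−(K₁−1)(K₂−1)] = 0.8639/1.1960 = 0.722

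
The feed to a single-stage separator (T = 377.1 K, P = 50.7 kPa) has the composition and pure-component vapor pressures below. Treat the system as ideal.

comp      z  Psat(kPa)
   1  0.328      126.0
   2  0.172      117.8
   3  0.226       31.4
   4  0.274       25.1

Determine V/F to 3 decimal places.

Raoult's law: Kᵢ = Pᵢˢᵃᵗ/P = Pᵢˢᵃᵗ/50.7.
  K_1 = 126.0/50.7 = 2.48521, K_2 = 117.8/50.7 = 2.32347, K_3 = 31.4/50.7 = 0.61933, K_4 = 25.1/50.7 = 0.49507
Rachford–Rice: g(V/F) = Σ zᵢ(Kᵢ−1)/(1+V/F(Kᵢ−1)) = 0.
Feasibility: ΣzᵢKᵢ = 1.490, Σzᵢ/Kᵢ = 1.124 — both > 1, two phases present.
Iterate (Newton) starting at V/F = 0.61:
  V/F = 0.610: g = 0.0696, g' = -0.493 → V/F = 0.751
  V/F = 0.751: g = 0.0011, g' = -0.483 → V/F = 0.753
Converged at V/F = 0.753.

V/F = 0.753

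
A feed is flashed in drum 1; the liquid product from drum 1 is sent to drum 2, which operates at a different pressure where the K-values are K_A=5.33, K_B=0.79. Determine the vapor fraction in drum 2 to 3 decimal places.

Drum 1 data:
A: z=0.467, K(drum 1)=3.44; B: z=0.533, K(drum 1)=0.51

V/F (drum 2) = 0.604

Drum 1:
Let ψ₁ = V/F and solve Σ zᵢ(Kᵢ−1)/(1+ψ₁(Kᵢ−1)) = 0.
Feasibility: ΣzᵢKᵢ = 1.878, Σzᵢ/Kᵢ = 1.181 — both > 1, two phases present.
Binary case is linear: z₁(K₁−1)(1+ψ₁(K₂−1)) + z₂(K₂−1)(1+ψ₁(K₁−1)) = 0
⇒ ψ₁ = [z₁(K₁−1)+z₂(K₂−1)] / [−(K₁−1)(K₂−1)] = 0.8783/1.1956 = 0.735
Drum-1 compositions:
  A: x = 0.167, y = 0.575
  B: x = 0.833, y = 0.425
Drum-2 feed = drum-1 liquid: z₂ = (0.1672, 0.8328).
Drum 2:
Material balance + equilibrium reduce to Σ zᵢ(Kᵢ−1)/(1+ψ₂(Kᵢ−1)) = 0.
Check two-phase: ΣzᵢKᵢ = 1.549 > 1 and Σzᵢ/Kᵢ = 1.086 > 1, so g(0) = 0.549 > 0 and g(1) = -0.086 < 0.
Binary case is linear: z₁(K₁−1)(1+ψ₂(K₂−1)) + z₂(K₂−1)(1+ψ₂(K₁−1)) = 0
⇒ ψ₂ = [z₁(K₁−1)+z₂(K₂−1)] / [−(K₁−1)(K₂−1)] = 0.5492/0.9093 = 0.604
  A: x = 0.046, y = 0.247
  B: x = 0.954, y = 0.753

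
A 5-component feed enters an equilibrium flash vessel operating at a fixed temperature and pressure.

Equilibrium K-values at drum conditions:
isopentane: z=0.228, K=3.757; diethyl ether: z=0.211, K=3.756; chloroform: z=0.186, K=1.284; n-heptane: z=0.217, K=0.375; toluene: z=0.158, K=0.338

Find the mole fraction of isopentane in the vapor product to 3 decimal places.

Rachford–Rice: g(ψ) = Σ zᵢ(Kᵢ−1)/(1+ψ(Kᵢ−1)) = 0.
Check two-phase: ΣzᵢKᵢ = 2.023 > 1 and Σzᵢ/Kᵢ = 1.308 > 1, so g(0) = 1.023 > 0 and g(1) = -0.308 < 0.
Newton iteration, ψ⁰ = 0.53:
  ψ = 0.530: g = 0.1737, g' = -0.916 → ψ = 0.720
  ψ = 0.720: g = 0.0032, g' = -0.918 → ψ = 0.723
Converged at ψ = 0.723.
Compositions from xᵢ = zᵢ/(1+ψ(Kᵢ−1)), yᵢ = Kᵢxᵢ:
  isopentane: x = 0.076, y = 0.286
  diethyl ether: x = 0.071, y = 0.265
  chloroform: x = 0.154, y = 0.198
  n-heptane: x = 0.396, y = 0.148
  toluene: x = 0.303, y = 0.102

y_isopentane = 0.286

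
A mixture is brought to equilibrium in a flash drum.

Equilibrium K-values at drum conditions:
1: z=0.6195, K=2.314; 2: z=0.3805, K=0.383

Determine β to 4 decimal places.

Let β = V/F and solve Σ zᵢ(Kᵢ−1)/(1+β(Kᵢ−1)) = 0.
Check two-phase: ΣzᵢKᵢ = 1.5793 > 1 and Σzᵢ/Kᵢ = 1.2612 > 1, so g(0) = 0.5793 > 0 and g(1) = -0.2612 < 0.
Binary case is linear: z₁(K₁−1)(1+β(K₂−1)) + z₂(K₂−1)(1+β(K₁−1)) = 0
⇒ β = [z₁(K₁−1)+z₂(K₂−1)] / [−(K₁−1)(K₂−1)] = 0.57925/0.81074 = 0.7145

β = 0.7145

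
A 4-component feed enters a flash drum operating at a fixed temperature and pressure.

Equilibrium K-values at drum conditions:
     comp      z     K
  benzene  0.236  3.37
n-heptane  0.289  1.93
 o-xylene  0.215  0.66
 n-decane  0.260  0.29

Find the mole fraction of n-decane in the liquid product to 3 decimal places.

Let β = V/F and solve Σ zᵢ(Kᵢ−1)/(1+β(Kᵢ−1)) = 0.
Feasibility: ΣzᵢKᵢ = 1.570, Σzᵢ/Kᵢ = 1.442 — both > 1, two phases present.
Newton iteration, β⁰ = 0.7:
  β = 0.700: g = -0.0898, g' = -0.840 → β = 0.593
  β = 0.593: g = -0.0047, g' = -0.763 → β = 0.587
Converged at β = 0.587.
Compositions from xᵢ = zᵢ/(1+β(Kᵢ−1)), yᵢ = Kᵢxᵢ:
  benzene: x = 0.099, y = 0.333
  n-heptane: x = 0.187, y = 0.361
  o-xylene: x = 0.269, y = 0.177
  n-decane: x = 0.446, y = 0.129

x_n-decane = 0.446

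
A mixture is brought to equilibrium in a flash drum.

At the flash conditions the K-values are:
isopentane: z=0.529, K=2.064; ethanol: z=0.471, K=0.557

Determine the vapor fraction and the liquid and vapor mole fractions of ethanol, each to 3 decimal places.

ψ = 0.751, x_ethanol = 0.706, y_ethanol = 0.393

Material balance + equilibrium reduce to Σ zᵢ(Kᵢ−1)/(1+ψ(Kᵢ−1)) = 0.
g(0) = ΣzᵢKᵢ − 1 = 0.354 and g(1) = 1 − Σzᵢ/Kᵢ = -0.102, so a root lies in (0, 1).
Binary case is linear: z₁(K₁−1)(1+ψ(K₂−1)) + z₂(K₂−1)(1+ψ(K₁−1)) = 0
⇒ ψ = [z₁(K₁−1)+z₂(K₂−1)] / [−(K₁−1)(K₂−1)] = 0.3542/0.4714 = 0.751
Compositions from xᵢ = zᵢ/(1+ψ(Kᵢ−1)), yᵢ = Kᵢxᵢ:
  isopentane: x = 0.294, y = 0.607
  ethanol: x = 0.706, y = 0.393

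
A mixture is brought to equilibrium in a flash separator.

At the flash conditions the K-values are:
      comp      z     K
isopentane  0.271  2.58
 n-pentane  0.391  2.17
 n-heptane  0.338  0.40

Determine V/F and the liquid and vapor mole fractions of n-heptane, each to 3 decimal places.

V/F = 0.848, x_n-heptane = 0.688, y_n-heptane = 0.275

Newton iteration, V/F⁰ = 0.55:
  V/F = 0.550: g = 0.2048, g' = -0.663 → V/F = 0.859
  V/F = 0.859: g = -0.0086, g' = -0.773 → V/F = 0.848
Converged at V/F = 0.848.
Compositions from xᵢ = zᵢ/(1+V/F(Kᵢ−1)), yᵢ = Kᵢxᵢ:
  isopentane: x = 0.116, y = 0.299
  n-pentane: x = 0.196, y = 0.426
  n-heptane: x = 0.688, y = 0.275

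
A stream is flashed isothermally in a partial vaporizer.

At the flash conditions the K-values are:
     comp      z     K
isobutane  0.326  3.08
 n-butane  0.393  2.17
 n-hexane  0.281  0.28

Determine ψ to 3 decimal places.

Let ψ = V/F and solve Σ zᵢ(Kᵢ−1)/(1+ψ(Kᵢ−1)) = 0.
Check two-phase: ΣzᵢKᵢ = 1.936 > 1 and Σzᵢ/Kᵢ = 1.291 > 1, so g(0) = 0.936 > 0 and g(1) = -0.291 < 0.
Newton iteration, ψ⁰ = 0.38:
  ψ = 0.380: g = 0.4185, g' = -0.974 → ψ = 0.810
  ψ = 0.810: g = 0.0035, g' = -1.175 → ψ = 0.813
Converged at ψ = 0.813.

ψ = 0.813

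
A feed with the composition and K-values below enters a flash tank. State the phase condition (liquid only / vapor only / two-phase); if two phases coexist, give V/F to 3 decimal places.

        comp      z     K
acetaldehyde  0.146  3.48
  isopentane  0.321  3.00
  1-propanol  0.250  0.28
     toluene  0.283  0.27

two-phase, V/F = 0.395

ΣzᵢKᵢ = 1.617; Σzᵢ/Kᵢ = 2.090.
Both exceed 1, so a two-phase solution exists.
Let ψ = V/F and solve Σ zᵢ(Kᵢ−1)/(1+ψ(Kᵢ−1)) = 0.
Newton iteration, ψ⁰ = 0.36:
  ψ = 0.360: g = 0.0413, g' = -1.198 → ψ = 0.394
  ψ = 0.394: g = 0.0003, g' = -1.181 → ψ = 0.395
Converged at ψ = 0.395.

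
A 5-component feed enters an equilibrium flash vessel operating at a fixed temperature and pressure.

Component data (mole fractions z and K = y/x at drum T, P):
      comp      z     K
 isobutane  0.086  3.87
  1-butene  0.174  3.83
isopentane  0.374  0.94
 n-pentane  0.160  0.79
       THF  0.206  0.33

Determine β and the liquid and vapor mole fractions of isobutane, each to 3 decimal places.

β = 0.565, x_isobutane = 0.033, y_isobutane = 0.127

Iterate (Newton) starting at β = 0.56:
  β = 0.560: g = 0.0030, g' = -0.560 → β = 0.565
Converged at β = 0.565.
Compositions from xᵢ = zᵢ/(1+β(Kᵢ−1)), yᵢ = Kᵢxᵢ:
  isobutane: x = 0.033, y = 0.127
  1-butene: x = 0.067, y = 0.256
  isopentane: x = 0.387, y = 0.364
  n-pentane: x = 0.182, y = 0.143
  THF: x = 0.332, y = 0.109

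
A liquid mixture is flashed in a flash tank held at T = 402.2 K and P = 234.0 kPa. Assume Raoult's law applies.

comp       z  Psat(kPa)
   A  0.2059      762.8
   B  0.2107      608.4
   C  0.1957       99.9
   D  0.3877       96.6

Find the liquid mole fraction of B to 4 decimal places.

Raoult's law: Kᵢ = Pᵢˢᵃᵗ/P = Pᵢˢᵃᵗ/234.0.
  K_A = 762.8/234.0 = 3.259829, K_B = 608.4/234.0 = 2.600000, K_C = 99.9/234.0 = 0.426923, K_D = 96.6/234.0 = 0.412821
Newton–Raphson from V/F = 0.5:
  V/F = 0.5000: g = -0.07371, g' = -0.7924 → V/F = 0.4070
  V/F = 0.4070: g = 0.00115, g' = -0.8233 → V/F = 0.4084
Converged at V/F = 0.4084.
Compositions from xᵢ = zᵢ/(1+V/F(Kᵢ−1)), yᵢ = Kᵢxᵢ:
  A: x = 0.1071, y = 0.3491
  B: x = 0.1274, y = 0.3313
  C: x = 0.2555, y = 0.1091
  D: x = 0.5100, y = 0.2105

x_B = 0.1274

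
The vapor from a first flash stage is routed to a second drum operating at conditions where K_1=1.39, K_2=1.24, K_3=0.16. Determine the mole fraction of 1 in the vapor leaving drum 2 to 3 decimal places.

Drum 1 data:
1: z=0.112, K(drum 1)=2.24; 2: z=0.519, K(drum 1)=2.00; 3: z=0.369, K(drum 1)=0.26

Drum 1:
Material balance + equilibrium reduce to Σ zᵢ(Kᵢ−1)/(1+ψ₁(Kᵢ−1)) = 0.
g(0) = ΣzᵢKᵢ − 1 = 0.385 and g(1) = 1 − Σzᵢ/Kᵢ = -0.729, so a root lies in (0, 1).
Iterate (Newton) starting at ψ₁ = 0.3:
  ψ₁ = 0.300: g = 0.1495, g' = -0.732 → ψ₁ = 0.504
  ψ₁ = 0.504: g = -0.0050, g' = -0.809 → ψ₁ = 0.498
Converged at ψ₁ = 0.498.
Drum-1 compositions:
  1: x = 0.069, y = 0.155
  2: x = 0.346, y = 0.693
  3: x = 0.584, y = 0.152
Drum-2 feed = drum-1 vapor: z₂ = (0.1551, 0.6930, 0.1519).
Drum 2:
Rachford–Rice: g(ψ₂) = Σ zᵢ(Kᵢ−1)/(1+ψ₂(Kᵢ−1)) = 0.
Feasibility: ΣzᵢKᵢ = 1.099, Σzᵢ/Kᵢ = 1.620 — both > 1, two phases present.
Newton iteration, ψ₂⁰ = 0.5:
  ψ₂ = 0.500: g = -0.0209, g' = -0.367 → ψ₂ = 0.443
  ψ₂ = 0.443: g = -0.0013, g' = -0.322 → ψ₂ = 0.439
Converged at ψ₂ = 0.439.
  1: x = 0.132, y = 0.184
  2: x = 0.627, y = 0.777
  3: x = 0.241, y = 0.038

y_1 (drum 2) = 0.184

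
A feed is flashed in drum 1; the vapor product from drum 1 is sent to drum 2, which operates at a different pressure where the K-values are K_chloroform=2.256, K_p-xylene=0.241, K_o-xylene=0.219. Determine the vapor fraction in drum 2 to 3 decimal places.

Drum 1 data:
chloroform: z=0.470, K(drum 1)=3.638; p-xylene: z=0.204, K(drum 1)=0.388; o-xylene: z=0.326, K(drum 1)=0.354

Drum 1:
Rachford–Rice: g(ψ₁) = Σ zᵢ(Kᵢ−1)/(1+ψ₁(Kᵢ−1)) = 0.
Feasibility: ΣzᵢKᵢ = 1.904, Σzᵢ/Kᵢ = 1.576 — both > 1, two phases present.
Newton iteration, ψ₁⁰ = 0.67:
  ψ₁ = 0.670: g = -0.1349, g' = -1.069 → ψ₁ = 0.544
  ψ₁ = 0.544: g = -0.0025, g' = -1.047 → ψ₁ = 0.541
Converged at ψ₁ = 0.541.
Drum-1 compositions:
  chloroform: x = 0.194, y = 0.704
  p-xylene: x = 0.305, y = 0.118
  o-xylene: x = 0.501, y = 0.177
Drum-2 feed = drum-1 vapor: z₂ = (0.7041, 0.1184, 0.1775).
Drum 2:
Rachford–Rice: g(ψ₂) = Σ zᵢ(Kᵢ−1)/(1+ψ₂(Kᵢ−1)) = 0.
g(0) = ΣzᵢKᵢ − 1 = 0.656 and g(1) = 1 − Σzᵢ/Kᵢ = -0.614, so a root lies in (0, 1).
Iterate (Newton) starting at ψ₂ = 0.59:
  ψ₂ = 0.590: g = 0.0882, g' = -0.962 → ψ₂ = 0.682
  ψ₂ = 0.682: g = -0.0061, g' = -1.110 → ψ₂ = 0.676
Converged at ψ₂ = 0.676.
  chloroform: x = 0.381, y = 0.859
  p-xylene: x = 0.243, y = 0.059
  o-xylene: x = 0.376, y = 0.082

V/F (drum 2) = 0.676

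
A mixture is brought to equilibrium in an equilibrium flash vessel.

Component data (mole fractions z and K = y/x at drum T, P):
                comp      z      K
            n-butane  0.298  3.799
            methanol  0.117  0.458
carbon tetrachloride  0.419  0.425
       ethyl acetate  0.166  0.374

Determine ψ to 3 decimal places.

Let ψ = V/F and solve Σ zᵢ(Kᵢ−1)/(1+ψ(Kᵢ−1)) = 0.
g(0) = ΣzᵢKᵢ − 1 = 0.426 and g(1) = 1 − Σzᵢ/Kᵢ = -0.764, so a root lies in (0, 1).
Newton iteration, ψ⁰ = 0.5:
  ψ = 0.500: g = -0.2288, g' = -0.881 → ψ = 0.240
  ψ = 0.240: g = 0.0239, g' = -1.157 → ψ = 0.261
Converged at ψ = 0.261.

ψ = 0.261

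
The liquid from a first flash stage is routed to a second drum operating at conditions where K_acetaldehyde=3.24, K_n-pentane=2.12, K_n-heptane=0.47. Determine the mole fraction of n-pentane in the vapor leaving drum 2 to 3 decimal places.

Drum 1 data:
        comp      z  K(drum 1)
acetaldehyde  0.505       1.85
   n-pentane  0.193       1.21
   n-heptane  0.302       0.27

Drum 1:
Let ψ₁ = V/F and solve Σ zᵢ(Kᵢ−1)/(1+ψ₁(Kᵢ−1)) = 0.
Check two-phase: ΣzᵢKᵢ = 1.249 > 1 and Σzᵢ/Kᵢ = 1.551 > 1, so g(0) = 0.249 > 0 and g(1) = -0.551 < 0.
Iterate (Newton) starting at ψ₁ = 0.5:
  ψ₁ = 0.500: g = -0.0093, g' = -0.586 → ψ₁ = 0.484
Converged at ψ₁ = 0.484.
Drum-1 compositions:
  acetaldehyde: x = 0.358, y = 0.662
  n-pentane: x = 0.175, y = 0.212
  n-heptane: x = 0.467, y = 0.126
Drum-2 feed = drum-1 liquid: z₂ = (0.3578, 0.1752, 0.4670).
Drum 2:
Material balance + equilibrium reduce to Σ zᵢ(Kᵢ−1)/(1+ψ₂(Kᵢ−1)) = 0.
Feasibility: ΣzᵢKᵢ = 1.750, Σzᵢ/Kᵢ = 1.187 — both > 1, two phases present.
Newton–Raphson from ψ₂ = 0.5:
  ψ₂ = 0.500: g = 0.1671, g' = -0.733 → ψ₂ = 0.728
  ψ₂ = 0.728: g = 0.0097, g' = -0.674 → ψ₂ = 0.742
Converged at ψ₂ = 0.742.
  acetaldehyde: x = 0.134, y = 0.435
  n-pentane: x = 0.096, y = 0.203
  n-heptane: x = 0.770, y = 0.362

y_n-pentane (drum 2) = 0.203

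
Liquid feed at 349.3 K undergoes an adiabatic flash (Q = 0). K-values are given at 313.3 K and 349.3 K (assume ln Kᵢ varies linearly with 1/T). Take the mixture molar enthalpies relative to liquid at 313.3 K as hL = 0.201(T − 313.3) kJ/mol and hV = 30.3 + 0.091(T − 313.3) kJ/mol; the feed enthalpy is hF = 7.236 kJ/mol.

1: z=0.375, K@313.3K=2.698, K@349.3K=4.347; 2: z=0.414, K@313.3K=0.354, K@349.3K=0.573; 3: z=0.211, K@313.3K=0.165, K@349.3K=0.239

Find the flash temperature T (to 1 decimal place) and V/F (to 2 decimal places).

T = 318.0 K, V/F = 0.21

Adiabatic flash: solve Rachford–Rice at each trial T, then check hF = ψ·hV(T) + (1−ψ)·hL(T).
  T = 313.3 K: K = (2.698, 0.354, 0.165), RR gives ψ = 0.159, H_out = 4.822 kJ/mol
  T = 349.3 K: K = (4.347, 0.573, 0.239), RR gives ψ = 0.486, H_out = 20.036 kJ/mol
  T = 331.3 K: K = (3.469, 0.456, 0.201), RR gives ψ = 0.336, H_out = 13.135 kJ/mol
  T = 322.3 K: K = (3.070, 0.403, 0.182), RR gives ψ = 0.254, H_out = 9.252 kJ/mol
  T = 317.8 K: K = (2.881, 0.378, 0.174), RR gives ψ = 0.209, H_out = 7.124 kJ/mol
  T = 320.1 K: K = (2.977, 0.391, 0.178), RR gives ψ = 0.232, H_out = 8.230 kJ/mol
Linear interpolation between T = 317.8 (H_out = 7.124) and T = 320.1 (H_out = 8.230) on hF = 7.236 gives T ≈ 318.0 K, at which ψ = 0.21.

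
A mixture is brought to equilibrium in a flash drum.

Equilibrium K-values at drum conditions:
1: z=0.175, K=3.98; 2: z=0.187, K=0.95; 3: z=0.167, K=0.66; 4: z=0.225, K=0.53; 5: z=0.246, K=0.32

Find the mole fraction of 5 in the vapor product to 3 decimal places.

Material balance + equilibrium reduce to Σ zᵢ(Kᵢ−1)/(1+V/F(Kᵢ−1)) = 0.
Feasibility: ΣzᵢKᵢ = 1.182, Σzᵢ/Kᵢ = 1.687 — both > 1, two phases present.
Iterate (Newton) starting at V/F = 0.5:
  V/F = 0.500: g = -0.2603, g' = -0.625 → V/F = 0.084
  V/F = 0.084: g = 0.0620, g' = -1.198 → V/F = 0.136
  V/F = 0.136: g = 0.0053, g' = -1.005 → V/F = 0.141
Converged at V/F = 0.141.
Compositions from xᵢ = zᵢ/(1+V/F(Kᵢ−1)), yᵢ = Kᵢxᵢ:
  1: x = 0.123, y = 0.491
  2: x = 0.188, y = 0.179
  3: x = 0.175, y = 0.116
  4: x = 0.241, y = 0.128
  5: x = 0.272, y = 0.087

y_5 = 0.087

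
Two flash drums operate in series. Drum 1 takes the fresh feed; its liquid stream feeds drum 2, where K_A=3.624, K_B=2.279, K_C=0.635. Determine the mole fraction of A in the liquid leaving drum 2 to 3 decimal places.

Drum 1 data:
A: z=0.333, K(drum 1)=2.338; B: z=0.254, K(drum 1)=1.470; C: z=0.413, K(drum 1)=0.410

Drum 1:
Rachford–Rice: g(ψ₁) = Σ zᵢ(Kᵢ−1)/(1+ψ₁(Kᵢ−1)) = 0.
Feasibility: ΣzᵢKᵢ = 1.321, Σzᵢ/Kᵢ = 1.323 — both > 1, two phases present.
Newton iteration, ψ₁⁰ = 0.33:
  ψ₁ = 0.330: g = 0.1098, g' = -0.551 → ψ₁ = 0.530
  ψ₁ = 0.530: g = 0.0020, g' = -0.544 → ψ₁ = 0.533
Converged at ψ₁ = 0.533.
Drum-1 compositions:
  A: x = 0.194, y = 0.454
  B: x = 0.203, y = 0.299
  C: x = 0.603, y = 0.247
Drum-2 feed = drum-1 liquid: z₂ = (0.1944, 0.2031, 0.6025).
Drum 2:
Let ψ₂ = V/F and solve Σ zᵢ(Kᵢ−1)/(1+ψ₂(Kᵢ−1)) = 0.
Feasibility: ΣzᵢKᵢ = 1.550, Σzᵢ/Kᵢ = 1.092 — both > 1, two phases present.
Iterate (Newton) starting at ψ₂ = 0.52:
  ψ₂ = 0.520: g = 0.1002, g' = -0.481 → ψ₂ = 0.728
  ψ₂ = 0.728: g = 0.0102, g' = -0.396 → ψ₂ = 0.754
Converged at ψ₂ = 0.754.
  A: x = 0.065, y = 0.236
  B: x = 0.103, y = 0.236
  C: x = 0.831, y = 0.528

x_A (drum 2) = 0.065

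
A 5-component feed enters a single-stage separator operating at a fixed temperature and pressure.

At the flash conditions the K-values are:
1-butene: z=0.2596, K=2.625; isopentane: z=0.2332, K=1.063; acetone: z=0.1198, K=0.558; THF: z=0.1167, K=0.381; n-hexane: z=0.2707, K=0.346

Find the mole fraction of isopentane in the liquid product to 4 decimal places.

x_isopentane = 0.2306

Iterate (Newton) starting at V/F = 0.5:
  V/F = 0.5000: g = -0.18866, g' = -0.5975 → V/F = 0.1843
  V/F = 0.1843: g = -0.00131, g' = -0.6413 → V/F = 0.1822
Converged at V/F = 0.1822.
Compositions from xᵢ = zᵢ/(1+V/F(Kᵢ−1)), yᵢ = Kᵢxᵢ:
  1-butene: x = 0.2003, y = 0.5258
  isopentane: x = 0.2306, y = 0.2451
  acetone: x = 0.1303, y = 0.0727
  THF: x = 0.1315, y = 0.0501
  n-hexane: x = 0.3073, y = 0.1063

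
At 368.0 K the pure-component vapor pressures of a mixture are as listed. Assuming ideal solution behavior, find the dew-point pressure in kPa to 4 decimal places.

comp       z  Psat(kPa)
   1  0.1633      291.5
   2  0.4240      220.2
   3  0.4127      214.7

Pdew = 226.8631 kPa

At the dew point ψ → 1, so Σzᵢ/Kᵢ = 1 with Kᵢ = Pᵢˢᵃᵗ/P ⇒ 1/P = Σzᵢ/Pᵢˢᵃᵗ.
1/P = 0.1633/291.5 + 0.4240/220.2 + 0.4127/214.7 = 0.0044079 ⇒ P = 226.8631 kPa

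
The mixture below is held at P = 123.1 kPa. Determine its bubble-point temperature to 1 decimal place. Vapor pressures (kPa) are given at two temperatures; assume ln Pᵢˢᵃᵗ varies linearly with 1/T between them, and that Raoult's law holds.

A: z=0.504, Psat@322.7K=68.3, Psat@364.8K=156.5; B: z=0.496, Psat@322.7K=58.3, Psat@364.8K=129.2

Bubble-point temperature: ΣzᵢPᵢˢᵃᵗ(T) = P. Interpolate ln Pᵢˢᵃᵗ = aᵢ + bᵢ/T.
  T = 322.7 K: ΣzᵢPᵢˢᵃᵗ = 63.34 kPa
  T = 364.8 K: ΣzᵢPᵢˢᵃᵗ = 142.96 kPa
  T = 343.8 K: ΣzᵢPᵢˢᵃᵗ = 97.65 kPa
  T = 354.3 K: ΣzᵢPᵢˢᵃᵗ = 118.82 kPa
  T = 359.6 K: ΣzᵢPᵢˢᵃᵗ = 130.62 kPa
  T = 357.0 K: ΣzᵢPᵢˢᵃᵗ = 124.74 kPa
Interpolating between 354.3 K and 357.0 K gives T ≈ 356.3 K.

T = 356.3 K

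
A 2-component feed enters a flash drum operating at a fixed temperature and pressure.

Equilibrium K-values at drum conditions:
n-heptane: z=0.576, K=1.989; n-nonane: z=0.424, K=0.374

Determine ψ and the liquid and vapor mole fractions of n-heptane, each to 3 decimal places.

Rachford–Rice: g(ψ) = Σ zᵢ(Kᵢ−1)/(1+ψ(Kᵢ−1)) = 0.
Feasibility: ΣzᵢKᵢ = 1.304, Σzᵢ/Kᵢ = 1.423 — both > 1, two phases present.
Binary case is linear: z₁(K₁−1)(1+ψ(K₂−1)) + z₂(K₂−1)(1+ψ(K₁−1)) = 0
⇒ ψ = [z₁(K₁−1)+z₂(K₂−1)] / [−(K₁−1)(K₂−1)] = 0.3042/0.6191 = 0.491
Compositions from xᵢ = zᵢ/(1+ψ(Kᵢ−1)), yᵢ = Kᵢxᵢ:
  n-heptane: x = 0.388, y = 0.771
  n-nonane: x = 0.612, y = 0.229

ψ = 0.491, x_n-heptane = 0.388, y_n-heptane = 0.771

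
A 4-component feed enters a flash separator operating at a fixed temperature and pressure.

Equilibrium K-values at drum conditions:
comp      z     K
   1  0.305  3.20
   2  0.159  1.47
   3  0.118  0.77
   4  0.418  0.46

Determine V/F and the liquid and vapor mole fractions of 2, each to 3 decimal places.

Iterate (Newton) starting at V/F = 0.58:
  V/F = 0.580: g = -0.0064, g' = -0.573 → V/F = 0.569
Converged at V/F = 0.569.
Compositions from xᵢ = zᵢ/(1+V/F(Kᵢ−1)), yᵢ = Kᵢxᵢ:
  1: x = 0.135, y = 0.434
  2: x = 0.125, y = 0.184
  3: x = 0.136, y = 0.105
  4: x = 0.603, y = 0.278

V/F = 0.569, x_2 = 0.125, y_2 = 0.184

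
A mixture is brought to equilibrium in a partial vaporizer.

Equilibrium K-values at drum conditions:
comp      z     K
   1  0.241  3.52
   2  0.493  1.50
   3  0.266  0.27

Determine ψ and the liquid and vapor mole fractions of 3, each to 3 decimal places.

Newton–Raphson from ψ = 0.5:
  ψ = 0.500: g = 0.1601, g' = -0.730 → ψ = 0.719
  ψ = 0.719: g = -0.0117, g' = -0.889 → ψ = 0.706
Converged at ψ = 0.706.
Compositions from xᵢ = zᵢ/(1+ψ(Kᵢ−1)), yᵢ = Kᵢxᵢ:
  1: x = 0.087, y = 0.305
  2: x = 0.364, y = 0.547
  3: x = 0.549, y = 0.148

ψ = 0.706, x_3 = 0.549, y_3 = 0.148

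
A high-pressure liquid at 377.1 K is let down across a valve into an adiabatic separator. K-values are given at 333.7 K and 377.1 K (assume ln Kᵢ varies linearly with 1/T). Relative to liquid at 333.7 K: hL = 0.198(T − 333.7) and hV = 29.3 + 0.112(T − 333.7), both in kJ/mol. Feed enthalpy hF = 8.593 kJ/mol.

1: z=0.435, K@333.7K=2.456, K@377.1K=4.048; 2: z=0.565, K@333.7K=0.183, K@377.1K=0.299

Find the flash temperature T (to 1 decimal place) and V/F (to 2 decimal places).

T = 343.7 K, V/F = 0.23

Adiabatic flash: solve Rachford–Rice at each trial T, then check hF = ψ·hV(T) + (1−ψ)·hL(T).
  T = 333.7 K: K = (2.456, 0.183), RR gives ψ = 0.144, H_out = 4.231 kJ/mol
  T = 377.1 K: K = (4.048, 0.299), RR gives ψ = 0.435, H_out = 19.720 kJ/mol
  T = 355.4 K: K = (3.202, 0.237), RR gives ψ = 0.314, H_out = 12.906 kJ/mol
  T = 344.5 K: K = (2.814, 0.209), RR gives ψ = 0.239, H_out = 8.908 kJ/mol
  T = 339.1 K: K = (2.632, 0.196), RR gives ψ = 0.195, H_out = 6.684 kJ/mol
  T = 341.8 K: K = (2.722, 0.202), RR gives ψ = 0.217, H_out = 7.821 kJ/mol
  T = 343.1 K: K = (2.766, 0.206), RR gives ψ = 0.228, H_out = 8.350 kJ/mol
Linear interpolation between T = 343.1 (H_out = 8.350) and T = 344.5 (H_out = 8.908) on hF = 8.593 gives T ≈ 343.7 K, at which ψ = 0.23.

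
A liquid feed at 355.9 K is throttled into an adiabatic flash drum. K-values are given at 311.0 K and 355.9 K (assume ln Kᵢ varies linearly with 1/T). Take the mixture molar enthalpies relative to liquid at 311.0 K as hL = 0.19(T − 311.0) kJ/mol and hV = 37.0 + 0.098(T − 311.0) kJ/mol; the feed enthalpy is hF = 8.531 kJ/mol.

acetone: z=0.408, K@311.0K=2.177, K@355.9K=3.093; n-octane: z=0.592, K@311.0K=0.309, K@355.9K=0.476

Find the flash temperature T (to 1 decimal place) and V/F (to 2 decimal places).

T = 320.5 K, V/F = 0.19

Adiabatic flash: solve Rachford–Rice at each trial T, then check hF = ψ·hV(T) + (1−ψ)·hL(T).
  T = 311.0 K: K = (2.177, 0.309), RR gives ψ = 0.087, H_out = 3.237 kJ/mol
  T = 355.9 K: K = (3.093, 0.476), RR gives ψ = 0.496, H_out = 24.827 kJ/mol
  T = 333.4 K: K = (2.625, 0.389), RR gives ψ = 0.303, H_out = 14.854 kJ/mol
  T = 322.2 K: K = (2.398, 0.348), RR gives ψ = 0.202, H_out = 9.409 kJ/mol
  T = 316.6 K: K = (2.287, 0.328), RR gives ψ = 0.147, H_out = 6.441 kJ/mol
  T = 319.4 K: K = (2.342, 0.338), RR gives ψ = 0.175, H_out = 7.951 kJ/mol
  T = 320.8 K: K = (2.370, 0.343), RR gives ψ = 0.189, H_out = 8.686 kJ/mol
Linear interpolation between T = 319.4 (H_out = 7.951) and T = 320.8 (H_out = 8.686) on hF = 8.531 gives T ≈ 320.5 K, at which ψ = 0.19.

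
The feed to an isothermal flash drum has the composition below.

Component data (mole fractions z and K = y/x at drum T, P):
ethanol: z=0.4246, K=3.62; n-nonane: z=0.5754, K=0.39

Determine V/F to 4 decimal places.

V/F = 0.4764

Rachford–Rice: g(V/F) = Σ zᵢ(Kᵢ−1)/(1+V/F(Kᵢ−1)) = 0.
Check two-phase: ΣzᵢKᵢ = 1.7615 > 1 and Σzᵢ/Kᵢ = 1.5927 > 1, so g(0) = 0.7615 > 0 and g(1) = -0.5927 < 0.
Binary case is linear: z₁(K₁−1)(1+V/F(K₂−1)) + z₂(K₂−1)(1+V/F(K₁−1)) = 0
⇒ V/F = [z₁(K₁−1)+z₂(K₂−1)] / [−(K₁−1)(K₂−1)] = 0.76146/1.59820 = 0.4764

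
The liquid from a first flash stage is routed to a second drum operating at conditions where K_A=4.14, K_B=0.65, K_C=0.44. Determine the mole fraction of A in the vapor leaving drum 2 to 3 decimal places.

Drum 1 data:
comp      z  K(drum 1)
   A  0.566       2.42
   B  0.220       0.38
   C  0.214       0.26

Drum 1:
Material balance + equilibrium reduce to Σ zᵢ(Kᵢ−1)/(1+ψ₁(Kᵢ−1)) = 0.
Feasibility: ΣzᵢKᵢ = 1.509, Σzᵢ/Kᵢ = 1.636 — both > 1, two phases present.
Iterate (Newton) starting at ψ₁ = 0.46:
  ψ₁ = 0.460: g = 0.0553, g' = -0.852 → ψ₁ = 0.525
  ψ₁ = 0.525: g = -0.0006, g' = -0.874 → ψ₁ = 0.524
Converged at ψ₁ = 0.524.
Drum-1 compositions:
  A: x = 0.324, y = 0.785
  B: x = 0.326, y = 0.124
  C: x = 0.350, y = 0.091
Drum-2 feed = drum-1 liquid: z₂ = (0.3245, 0.3259, 0.3496).
Drum 2:
Newton–Raphson from ψ₂ = 0.5:
  ψ₂ = 0.500: g = -0.0137, g' = -0.755 → ψ₂ = 0.482
Converged at ψ₂ = 0.482.
  A: x = 0.129, y = 0.534
  B: x = 0.392, y = 0.255
  C: x = 0.479, y = 0.211

y_A (drum 2) = 0.534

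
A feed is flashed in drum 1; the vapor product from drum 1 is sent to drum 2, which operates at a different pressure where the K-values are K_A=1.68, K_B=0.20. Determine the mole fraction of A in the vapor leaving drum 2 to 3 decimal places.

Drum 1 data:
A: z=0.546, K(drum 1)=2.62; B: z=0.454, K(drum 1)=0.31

Drum 1:
Let ψ₁ = V/F and solve Σ zᵢ(Kᵢ−1)/(1+ψ₁(Kᵢ−1)) = 0.
Feasibility: ΣzᵢKᵢ = 1.571, Σzᵢ/Kᵢ = 1.673 — both > 1, two phases present.
Binary case is linear: z₁(K₁−1)(1+ψ₁(K₂−1)) + z₂(K₂−1)(1+ψ₁(K₁−1)) = 0
⇒ ψ₁ = [z₁(K₁−1)+z₂(K₂−1)] / [−(K₁−1)(K₂−1)] = 0.5713/1.1178 = 0.511
Drum-1 compositions:
  A: x = 0.299, y = 0.783
  B: x = 0.701, y = 0.217
Drum-2 feed = drum-1 vapor: z₂ = (0.7826, 0.2174).
Drum 2:
Let ψ₂ = V/F and solve Σ zᵢ(Kᵢ−1)/(1+ψ₂(Kᵢ−1)) = 0.
Feasibility: ΣzᵢKᵢ = 1.358, Σzᵢ/Kᵢ = 1.553 — both > 1, two phases present.
Newton iteration, ψ₂⁰ = 0.5:
  ψ₂ = 0.500: g = 0.1073, g' = -0.588 → ψ₂ = 0.682
  ψ₂ = 0.682: g = -0.0195, g' = -0.844 → ψ₂ = 0.659
Converged at ψ₂ = 0.659.
  A: x = 0.541, y = 0.908
  B: x = 0.459, y = 0.092

y_A (drum 2) = 0.908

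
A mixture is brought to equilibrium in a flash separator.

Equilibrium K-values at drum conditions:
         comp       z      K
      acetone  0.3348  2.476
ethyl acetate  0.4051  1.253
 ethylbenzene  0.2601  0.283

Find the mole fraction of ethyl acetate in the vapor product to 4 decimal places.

y_ethyl acetate = 0.4372

Material balance + equilibrium reduce to Σ zᵢ(Kᵢ−1)/(1+V/F(Kᵢ−1)) = 0.
g(0) = ΣzᵢKᵢ − 1 = 0.4102 and g(1) = 1 − Σzᵢ/Kᵢ = -0.3776, so a root lies in (0, 1).
Iterate (Newton) starting at V/F = 0.5:
  V/F = 0.5000: g = 0.08460, g' = -0.5868 → V/F = 0.6442
  V/F = 0.6442: g = -0.00511, g' = -0.6726 → V/F = 0.6366
  V/F = 0.6366: g = -0.00003, g' = -0.6657 → V/F = 0.6365
Converged at V/F = 0.6365.
Compositions from xᵢ = zᵢ/(1+V/F(Kᵢ−1)), yᵢ = Kᵢxᵢ:
  acetone: x = 0.1726, y = 0.4274
  ethyl acetate: x = 0.3489, y = 0.4372
  ethylbenzene: x = 0.4785, y = 0.1354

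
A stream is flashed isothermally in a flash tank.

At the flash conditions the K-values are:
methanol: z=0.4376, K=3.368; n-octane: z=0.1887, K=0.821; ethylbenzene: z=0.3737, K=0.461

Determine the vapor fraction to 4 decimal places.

ψ = 0.7439

Material balance + equilibrium reduce to Σ zᵢ(Kᵢ−1)/(1+ψ(Kᵢ−1)) = 0.
g(0) = ΣzᵢKᵢ − 1 = 0.8010 and g(1) = 1 − Σzᵢ/Kᵢ = -0.1704, so a root lies in (0, 1).
Newton–Raphson from ψ = 0.5:
  ψ = 0.5000: g = 0.16164, g' = -0.7252 → ψ = 0.7229
  ψ = 0.7229: g = 0.01332, g' = -0.6331 → ψ = 0.7439
Converged at ψ = 0.7439.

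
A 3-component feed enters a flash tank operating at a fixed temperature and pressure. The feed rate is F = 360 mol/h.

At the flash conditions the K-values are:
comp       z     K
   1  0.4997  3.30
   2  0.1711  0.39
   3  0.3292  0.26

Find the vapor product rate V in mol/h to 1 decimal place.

V = 179.3 mol/h

Material balance + equilibrium reduce to Σ zᵢ(Kᵢ−1)/(1+V/F(Kᵢ−1)) = 0.
Check two-phase: ΣzᵢKᵢ = 1.8013 > 1 and Σzᵢ/Kᵢ = 1.8563 > 1, so g(0) = 0.8013 > 0 and g(1) = -0.8563 < 0.
Newton iteration, V/F⁰ = 0.5:
  V/F = 0.5000: g = -0.00229, g' = -1.1579 → V/F = 0.4980
Converged at V/F = 0.4980.
Then V = V/F·F = 0.4980·360 = 179.3 mol/h and L = F − V = 180.7 mol/h.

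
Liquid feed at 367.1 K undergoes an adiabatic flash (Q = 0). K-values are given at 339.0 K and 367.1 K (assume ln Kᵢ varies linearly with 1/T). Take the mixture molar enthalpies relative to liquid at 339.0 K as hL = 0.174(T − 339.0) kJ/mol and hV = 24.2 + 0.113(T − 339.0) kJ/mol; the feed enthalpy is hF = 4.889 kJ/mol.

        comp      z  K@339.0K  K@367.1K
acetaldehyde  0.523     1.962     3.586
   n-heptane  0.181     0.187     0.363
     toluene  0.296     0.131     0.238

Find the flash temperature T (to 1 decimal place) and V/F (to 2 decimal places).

Adiabatic flash: solve Rachford–Rice at each trial T, then check hF = ψ·hV(T) + (1−ψ)·hL(T).
  T = 339.0 K: K = (1.962, 0.187, 0.131), RR gives ψ = 0.121, H_out = 2.929 kJ/mol
  T = 367.1 K: K = (3.586, 0.363, 0.238), RR gives ψ = 0.544, H_out = 17.126 kJ/mol
  T = 353.1 K: K = (2.687, 0.264, 0.179), RR gives ψ = 0.380, H_out = 11.314 kJ/mol
  T = 346.1 K: K = (2.306, 0.223, 0.154), RR gives ψ = 0.272, H_out = 7.710 kJ/mol
  T = 342.6 K: K = (2.131, 0.205, 0.142), RR gives ψ = 0.205, H_out = 5.549 kJ/mol
  T = 340.8 K: K = (2.045, 0.196, 0.137), RR gives ψ = 0.165, H_out = 4.299 kJ/mol
Linear interpolation between T = 340.8 (H_out = 4.299) and T = 342.6 (H_out = 5.549) on hF = 4.889 gives T ≈ 341.6 K, at which ψ = 0.18.

T = 341.6 K, V/F = 0.18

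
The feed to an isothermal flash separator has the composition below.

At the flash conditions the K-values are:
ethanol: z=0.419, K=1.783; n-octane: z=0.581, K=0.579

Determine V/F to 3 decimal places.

Material balance + equilibrium reduce to Σ zᵢ(Kᵢ−1)/(1+V/F(Kᵢ−1)) = 0.
g(0) = ΣzᵢKᵢ − 1 = 0.083 and g(1) = 1 − Σzᵢ/Kᵢ = -0.238, so a root lies in (0, 1).
Iterate (Newton) starting at V/F = 0.5:
  V/F = 0.500: g = -0.0740, g' = -0.298 → V/F = 0.251
  V/F = 0.251: g = 0.0006, g' = -0.308 → V/F = 0.253
Converged at V/F = 0.253.

V/F = 0.253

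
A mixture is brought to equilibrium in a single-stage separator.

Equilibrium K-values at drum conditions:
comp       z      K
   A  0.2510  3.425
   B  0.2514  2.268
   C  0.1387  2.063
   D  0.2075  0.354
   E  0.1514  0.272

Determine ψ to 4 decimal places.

Newton iteration, ψ⁰ = 0.3:
  ψ = 0.3000: g = 0.38778, g' = -1.0614 → ψ = 0.6653
  ψ = 0.6653: g = 0.04332, g' = -0.9569 → ψ = 0.7106
  ψ = 0.7106: g = -0.00096, g' = -1.0021 → ψ = 0.7097
Converged at ψ = 0.7097.

ψ = 0.7097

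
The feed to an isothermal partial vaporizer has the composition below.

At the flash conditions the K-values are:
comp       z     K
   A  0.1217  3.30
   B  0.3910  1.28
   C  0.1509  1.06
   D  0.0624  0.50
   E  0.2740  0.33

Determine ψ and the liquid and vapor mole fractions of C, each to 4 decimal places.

ψ = 0.3195, x_C = 0.1481, y_C = 0.1569

Iterate (Newton) starting at ψ = 0.5:
  ψ = 0.5000: g = -0.08264, g' = -0.4692 → ψ = 0.3239
  ψ = 0.3239: g = -0.00201, g' = -0.4606 → ψ = 0.3195
Converged at ψ = 0.3195.
Compositions from xᵢ = zᵢ/(1+ψ(Kᵢ−1)), yᵢ = Kᵢxᵢ:
  A: x = 0.0701, y = 0.2315
  B: x = 0.3589, y = 0.4594
  C: x = 0.1481, y = 0.1569
  D: x = 0.0743, y = 0.0371
  E: x = 0.3486, y = 0.1150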